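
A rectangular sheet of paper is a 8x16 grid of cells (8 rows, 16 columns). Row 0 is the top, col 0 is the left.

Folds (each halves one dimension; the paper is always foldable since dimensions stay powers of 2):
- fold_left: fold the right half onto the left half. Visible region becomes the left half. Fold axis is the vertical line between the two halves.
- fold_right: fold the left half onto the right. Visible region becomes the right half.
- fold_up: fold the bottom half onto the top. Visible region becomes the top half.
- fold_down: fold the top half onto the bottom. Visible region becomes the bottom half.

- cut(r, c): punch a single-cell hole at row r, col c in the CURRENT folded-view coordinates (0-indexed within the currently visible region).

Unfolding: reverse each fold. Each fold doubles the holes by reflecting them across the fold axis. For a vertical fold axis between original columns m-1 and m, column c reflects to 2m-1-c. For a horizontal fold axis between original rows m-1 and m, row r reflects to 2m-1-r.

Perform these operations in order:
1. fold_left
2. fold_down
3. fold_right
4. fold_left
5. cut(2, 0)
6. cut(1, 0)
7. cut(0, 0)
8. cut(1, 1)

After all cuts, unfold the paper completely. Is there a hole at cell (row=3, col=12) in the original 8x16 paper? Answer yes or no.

Answer: yes

Derivation:
Op 1 fold_left: fold axis v@8; visible region now rows[0,8) x cols[0,8) = 8x8
Op 2 fold_down: fold axis h@4; visible region now rows[4,8) x cols[0,8) = 4x8
Op 3 fold_right: fold axis v@4; visible region now rows[4,8) x cols[4,8) = 4x4
Op 4 fold_left: fold axis v@6; visible region now rows[4,8) x cols[4,6) = 4x2
Op 5 cut(2, 0): punch at orig (6,4); cuts so far [(6, 4)]; region rows[4,8) x cols[4,6) = 4x2
Op 6 cut(1, 0): punch at orig (5,4); cuts so far [(5, 4), (6, 4)]; region rows[4,8) x cols[4,6) = 4x2
Op 7 cut(0, 0): punch at orig (4,4); cuts so far [(4, 4), (5, 4), (6, 4)]; region rows[4,8) x cols[4,6) = 4x2
Op 8 cut(1, 1): punch at orig (5,5); cuts so far [(4, 4), (5, 4), (5, 5), (6, 4)]; region rows[4,8) x cols[4,6) = 4x2
Unfold 1 (reflect across v@6): 8 holes -> [(4, 4), (4, 7), (5, 4), (5, 5), (5, 6), (5, 7), (6, 4), (6, 7)]
Unfold 2 (reflect across v@4): 16 holes -> [(4, 0), (4, 3), (4, 4), (4, 7), (5, 0), (5, 1), (5, 2), (5, 3), (5, 4), (5, 5), (5, 6), (5, 7), (6, 0), (6, 3), (6, 4), (6, 7)]
Unfold 3 (reflect across h@4): 32 holes -> [(1, 0), (1, 3), (1, 4), (1, 7), (2, 0), (2, 1), (2, 2), (2, 3), (2, 4), (2, 5), (2, 6), (2, 7), (3, 0), (3, 3), (3, 4), (3, 7), (4, 0), (4, 3), (4, 4), (4, 7), (5, 0), (5, 1), (5, 2), (5, 3), (5, 4), (5, 5), (5, 6), (5, 7), (6, 0), (6, 3), (6, 4), (6, 7)]
Unfold 4 (reflect across v@8): 64 holes -> [(1, 0), (1, 3), (1, 4), (1, 7), (1, 8), (1, 11), (1, 12), (1, 15), (2, 0), (2, 1), (2, 2), (2, 3), (2, 4), (2, 5), (2, 6), (2, 7), (2, 8), (2, 9), (2, 10), (2, 11), (2, 12), (2, 13), (2, 14), (2, 15), (3, 0), (3, 3), (3, 4), (3, 7), (3, 8), (3, 11), (3, 12), (3, 15), (4, 0), (4, 3), (4, 4), (4, 7), (4, 8), (4, 11), (4, 12), (4, 15), (5, 0), (5, 1), (5, 2), (5, 3), (5, 4), (5, 5), (5, 6), (5, 7), (5, 8), (5, 9), (5, 10), (5, 11), (5, 12), (5, 13), (5, 14), (5, 15), (6, 0), (6, 3), (6, 4), (6, 7), (6, 8), (6, 11), (6, 12), (6, 15)]
Holes: [(1, 0), (1, 3), (1, 4), (1, 7), (1, 8), (1, 11), (1, 12), (1, 15), (2, 0), (2, 1), (2, 2), (2, 3), (2, 4), (2, 5), (2, 6), (2, 7), (2, 8), (2, 9), (2, 10), (2, 11), (2, 12), (2, 13), (2, 14), (2, 15), (3, 0), (3, 3), (3, 4), (3, 7), (3, 8), (3, 11), (3, 12), (3, 15), (4, 0), (4, 3), (4, 4), (4, 7), (4, 8), (4, 11), (4, 12), (4, 15), (5, 0), (5, 1), (5, 2), (5, 3), (5, 4), (5, 5), (5, 6), (5, 7), (5, 8), (5, 9), (5, 10), (5, 11), (5, 12), (5, 13), (5, 14), (5, 15), (6, 0), (6, 3), (6, 4), (6, 7), (6, 8), (6, 11), (6, 12), (6, 15)]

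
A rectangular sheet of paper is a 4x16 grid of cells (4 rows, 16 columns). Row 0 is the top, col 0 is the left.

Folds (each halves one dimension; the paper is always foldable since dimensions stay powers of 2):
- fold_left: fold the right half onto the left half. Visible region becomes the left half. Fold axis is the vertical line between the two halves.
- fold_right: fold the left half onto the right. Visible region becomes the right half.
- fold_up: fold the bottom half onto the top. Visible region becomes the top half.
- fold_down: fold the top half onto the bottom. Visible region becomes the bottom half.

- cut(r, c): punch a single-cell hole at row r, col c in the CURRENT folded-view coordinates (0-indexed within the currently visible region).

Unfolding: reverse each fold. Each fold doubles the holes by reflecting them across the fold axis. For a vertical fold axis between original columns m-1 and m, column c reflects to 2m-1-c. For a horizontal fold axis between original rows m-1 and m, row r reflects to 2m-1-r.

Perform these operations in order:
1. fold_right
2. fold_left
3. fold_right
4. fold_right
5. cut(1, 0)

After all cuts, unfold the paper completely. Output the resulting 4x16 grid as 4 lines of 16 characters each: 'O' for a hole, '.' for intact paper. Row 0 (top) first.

Answer: ................
OOOOOOOOOOOOOOOO
................
................

Derivation:
Op 1 fold_right: fold axis v@8; visible region now rows[0,4) x cols[8,16) = 4x8
Op 2 fold_left: fold axis v@12; visible region now rows[0,4) x cols[8,12) = 4x4
Op 3 fold_right: fold axis v@10; visible region now rows[0,4) x cols[10,12) = 4x2
Op 4 fold_right: fold axis v@11; visible region now rows[0,4) x cols[11,12) = 4x1
Op 5 cut(1, 0): punch at orig (1,11); cuts so far [(1, 11)]; region rows[0,4) x cols[11,12) = 4x1
Unfold 1 (reflect across v@11): 2 holes -> [(1, 10), (1, 11)]
Unfold 2 (reflect across v@10): 4 holes -> [(1, 8), (1, 9), (1, 10), (1, 11)]
Unfold 3 (reflect across v@12): 8 holes -> [(1, 8), (1, 9), (1, 10), (1, 11), (1, 12), (1, 13), (1, 14), (1, 15)]
Unfold 4 (reflect across v@8): 16 holes -> [(1, 0), (1, 1), (1, 2), (1, 3), (1, 4), (1, 5), (1, 6), (1, 7), (1, 8), (1, 9), (1, 10), (1, 11), (1, 12), (1, 13), (1, 14), (1, 15)]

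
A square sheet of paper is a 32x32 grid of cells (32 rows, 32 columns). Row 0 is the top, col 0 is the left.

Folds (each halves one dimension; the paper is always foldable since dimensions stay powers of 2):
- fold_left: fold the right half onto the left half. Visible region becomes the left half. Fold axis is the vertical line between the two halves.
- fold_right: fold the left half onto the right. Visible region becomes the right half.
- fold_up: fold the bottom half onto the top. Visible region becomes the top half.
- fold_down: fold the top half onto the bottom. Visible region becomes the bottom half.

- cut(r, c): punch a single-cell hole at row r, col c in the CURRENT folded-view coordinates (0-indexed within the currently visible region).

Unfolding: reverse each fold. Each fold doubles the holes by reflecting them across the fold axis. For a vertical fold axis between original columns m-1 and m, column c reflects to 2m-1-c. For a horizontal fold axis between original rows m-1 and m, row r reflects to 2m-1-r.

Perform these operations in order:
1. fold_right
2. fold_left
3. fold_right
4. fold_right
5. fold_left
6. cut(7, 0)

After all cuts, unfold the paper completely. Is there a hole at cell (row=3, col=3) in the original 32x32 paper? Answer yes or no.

Op 1 fold_right: fold axis v@16; visible region now rows[0,32) x cols[16,32) = 32x16
Op 2 fold_left: fold axis v@24; visible region now rows[0,32) x cols[16,24) = 32x8
Op 3 fold_right: fold axis v@20; visible region now rows[0,32) x cols[20,24) = 32x4
Op 4 fold_right: fold axis v@22; visible region now rows[0,32) x cols[22,24) = 32x2
Op 5 fold_left: fold axis v@23; visible region now rows[0,32) x cols[22,23) = 32x1
Op 6 cut(7, 0): punch at orig (7,22); cuts so far [(7, 22)]; region rows[0,32) x cols[22,23) = 32x1
Unfold 1 (reflect across v@23): 2 holes -> [(7, 22), (7, 23)]
Unfold 2 (reflect across v@22): 4 holes -> [(7, 20), (7, 21), (7, 22), (7, 23)]
Unfold 3 (reflect across v@20): 8 holes -> [(7, 16), (7, 17), (7, 18), (7, 19), (7, 20), (7, 21), (7, 22), (7, 23)]
Unfold 4 (reflect across v@24): 16 holes -> [(7, 16), (7, 17), (7, 18), (7, 19), (7, 20), (7, 21), (7, 22), (7, 23), (7, 24), (7, 25), (7, 26), (7, 27), (7, 28), (7, 29), (7, 30), (7, 31)]
Unfold 5 (reflect across v@16): 32 holes -> [(7, 0), (7, 1), (7, 2), (7, 3), (7, 4), (7, 5), (7, 6), (7, 7), (7, 8), (7, 9), (7, 10), (7, 11), (7, 12), (7, 13), (7, 14), (7, 15), (7, 16), (7, 17), (7, 18), (7, 19), (7, 20), (7, 21), (7, 22), (7, 23), (7, 24), (7, 25), (7, 26), (7, 27), (7, 28), (7, 29), (7, 30), (7, 31)]
Holes: [(7, 0), (7, 1), (7, 2), (7, 3), (7, 4), (7, 5), (7, 6), (7, 7), (7, 8), (7, 9), (7, 10), (7, 11), (7, 12), (7, 13), (7, 14), (7, 15), (7, 16), (7, 17), (7, 18), (7, 19), (7, 20), (7, 21), (7, 22), (7, 23), (7, 24), (7, 25), (7, 26), (7, 27), (7, 28), (7, 29), (7, 30), (7, 31)]

Answer: no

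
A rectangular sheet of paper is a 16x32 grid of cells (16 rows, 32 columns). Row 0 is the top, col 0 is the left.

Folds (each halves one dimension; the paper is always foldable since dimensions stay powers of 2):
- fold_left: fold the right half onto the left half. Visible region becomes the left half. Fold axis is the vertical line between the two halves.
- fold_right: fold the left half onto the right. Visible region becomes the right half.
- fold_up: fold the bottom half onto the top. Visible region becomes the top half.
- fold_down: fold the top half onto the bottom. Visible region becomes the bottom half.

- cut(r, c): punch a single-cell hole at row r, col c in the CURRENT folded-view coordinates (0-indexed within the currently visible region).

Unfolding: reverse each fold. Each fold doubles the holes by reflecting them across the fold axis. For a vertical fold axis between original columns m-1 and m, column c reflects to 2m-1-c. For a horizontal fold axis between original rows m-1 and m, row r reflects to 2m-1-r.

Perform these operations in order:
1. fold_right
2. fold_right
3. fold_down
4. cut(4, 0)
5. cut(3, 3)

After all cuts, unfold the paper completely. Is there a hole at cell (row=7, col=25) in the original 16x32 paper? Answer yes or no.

Op 1 fold_right: fold axis v@16; visible region now rows[0,16) x cols[16,32) = 16x16
Op 2 fold_right: fold axis v@24; visible region now rows[0,16) x cols[24,32) = 16x8
Op 3 fold_down: fold axis h@8; visible region now rows[8,16) x cols[24,32) = 8x8
Op 4 cut(4, 0): punch at orig (12,24); cuts so far [(12, 24)]; region rows[8,16) x cols[24,32) = 8x8
Op 5 cut(3, 3): punch at orig (11,27); cuts so far [(11, 27), (12, 24)]; region rows[8,16) x cols[24,32) = 8x8
Unfold 1 (reflect across h@8): 4 holes -> [(3, 24), (4, 27), (11, 27), (12, 24)]
Unfold 2 (reflect across v@24): 8 holes -> [(3, 23), (3, 24), (4, 20), (4, 27), (11, 20), (11, 27), (12, 23), (12, 24)]
Unfold 3 (reflect across v@16): 16 holes -> [(3, 7), (3, 8), (3, 23), (3, 24), (4, 4), (4, 11), (4, 20), (4, 27), (11, 4), (11, 11), (11, 20), (11, 27), (12, 7), (12, 8), (12, 23), (12, 24)]
Holes: [(3, 7), (3, 8), (3, 23), (3, 24), (4, 4), (4, 11), (4, 20), (4, 27), (11, 4), (11, 11), (11, 20), (11, 27), (12, 7), (12, 8), (12, 23), (12, 24)]

Answer: no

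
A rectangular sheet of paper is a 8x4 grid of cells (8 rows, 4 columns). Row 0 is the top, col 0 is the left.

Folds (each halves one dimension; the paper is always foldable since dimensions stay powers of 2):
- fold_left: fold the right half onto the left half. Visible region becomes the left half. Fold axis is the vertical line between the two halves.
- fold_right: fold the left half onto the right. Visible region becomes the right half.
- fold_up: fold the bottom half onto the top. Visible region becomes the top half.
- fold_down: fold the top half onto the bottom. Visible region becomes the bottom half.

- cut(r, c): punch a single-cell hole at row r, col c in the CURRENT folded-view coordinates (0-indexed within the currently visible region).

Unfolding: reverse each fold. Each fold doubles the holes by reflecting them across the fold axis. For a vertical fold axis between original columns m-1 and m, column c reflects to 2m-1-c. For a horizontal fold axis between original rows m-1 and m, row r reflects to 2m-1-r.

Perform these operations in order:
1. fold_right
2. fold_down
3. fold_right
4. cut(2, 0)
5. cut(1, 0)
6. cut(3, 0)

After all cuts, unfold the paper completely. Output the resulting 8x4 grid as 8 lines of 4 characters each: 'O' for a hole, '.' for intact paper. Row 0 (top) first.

Op 1 fold_right: fold axis v@2; visible region now rows[0,8) x cols[2,4) = 8x2
Op 2 fold_down: fold axis h@4; visible region now rows[4,8) x cols[2,4) = 4x2
Op 3 fold_right: fold axis v@3; visible region now rows[4,8) x cols[3,4) = 4x1
Op 4 cut(2, 0): punch at orig (6,3); cuts so far [(6, 3)]; region rows[4,8) x cols[3,4) = 4x1
Op 5 cut(1, 0): punch at orig (5,3); cuts so far [(5, 3), (6, 3)]; region rows[4,8) x cols[3,4) = 4x1
Op 6 cut(3, 0): punch at orig (7,3); cuts so far [(5, 3), (6, 3), (7, 3)]; region rows[4,8) x cols[3,4) = 4x1
Unfold 1 (reflect across v@3): 6 holes -> [(5, 2), (5, 3), (6, 2), (6, 3), (7, 2), (7, 3)]
Unfold 2 (reflect across h@4): 12 holes -> [(0, 2), (0, 3), (1, 2), (1, 3), (2, 2), (2, 3), (5, 2), (5, 3), (6, 2), (6, 3), (7, 2), (7, 3)]
Unfold 3 (reflect across v@2): 24 holes -> [(0, 0), (0, 1), (0, 2), (0, 3), (1, 0), (1, 1), (1, 2), (1, 3), (2, 0), (2, 1), (2, 2), (2, 3), (5, 0), (5, 1), (5, 2), (5, 3), (6, 0), (6, 1), (6, 2), (6, 3), (7, 0), (7, 1), (7, 2), (7, 3)]

Answer: OOOO
OOOO
OOOO
....
....
OOOO
OOOO
OOOO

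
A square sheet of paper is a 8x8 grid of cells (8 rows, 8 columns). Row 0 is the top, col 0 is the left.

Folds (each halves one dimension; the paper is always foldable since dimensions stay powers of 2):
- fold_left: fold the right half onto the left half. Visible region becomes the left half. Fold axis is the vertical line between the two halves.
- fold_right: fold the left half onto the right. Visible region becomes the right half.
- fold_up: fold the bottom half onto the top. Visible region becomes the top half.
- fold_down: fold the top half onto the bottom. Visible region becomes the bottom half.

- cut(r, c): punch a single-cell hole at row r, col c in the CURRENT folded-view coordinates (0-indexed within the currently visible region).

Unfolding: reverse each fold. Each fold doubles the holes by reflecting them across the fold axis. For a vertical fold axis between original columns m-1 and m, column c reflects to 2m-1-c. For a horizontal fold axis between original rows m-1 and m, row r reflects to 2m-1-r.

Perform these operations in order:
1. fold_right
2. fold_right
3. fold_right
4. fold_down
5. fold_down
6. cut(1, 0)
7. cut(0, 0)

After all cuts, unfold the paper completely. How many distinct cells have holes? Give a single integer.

Answer: 64

Derivation:
Op 1 fold_right: fold axis v@4; visible region now rows[0,8) x cols[4,8) = 8x4
Op 2 fold_right: fold axis v@6; visible region now rows[0,8) x cols[6,8) = 8x2
Op 3 fold_right: fold axis v@7; visible region now rows[0,8) x cols[7,8) = 8x1
Op 4 fold_down: fold axis h@4; visible region now rows[4,8) x cols[7,8) = 4x1
Op 5 fold_down: fold axis h@6; visible region now rows[6,8) x cols[7,8) = 2x1
Op 6 cut(1, 0): punch at orig (7,7); cuts so far [(7, 7)]; region rows[6,8) x cols[7,8) = 2x1
Op 7 cut(0, 0): punch at orig (6,7); cuts so far [(6, 7), (7, 7)]; region rows[6,8) x cols[7,8) = 2x1
Unfold 1 (reflect across h@6): 4 holes -> [(4, 7), (5, 7), (6, 7), (7, 7)]
Unfold 2 (reflect across h@4): 8 holes -> [(0, 7), (1, 7), (2, 7), (3, 7), (4, 7), (5, 7), (6, 7), (7, 7)]
Unfold 3 (reflect across v@7): 16 holes -> [(0, 6), (0, 7), (1, 6), (1, 7), (2, 6), (2, 7), (3, 6), (3, 7), (4, 6), (4, 7), (5, 6), (5, 7), (6, 6), (6, 7), (7, 6), (7, 7)]
Unfold 4 (reflect across v@6): 32 holes -> [(0, 4), (0, 5), (0, 6), (0, 7), (1, 4), (1, 5), (1, 6), (1, 7), (2, 4), (2, 5), (2, 6), (2, 7), (3, 4), (3, 5), (3, 6), (3, 7), (4, 4), (4, 5), (4, 6), (4, 7), (5, 4), (5, 5), (5, 6), (5, 7), (6, 4), (6, 5), (6, 6), (6, 7), (7, 4), (7, 5), (7, 6), (7, 7)]
Unfold 5 (reflect across v@4): 64 holes -> [(0, 0), (0, 1), (0, 2), (0, 3), (0, 4), (0, 5), (0, 6), (0, 7), (1, 0), (1, 1), (1, 2), (1, 3), (1, 4), (1, 5), (1, 6), (1, 7), (2, 0), (2, 1), (2, 2), (2, 3), (2, 4), (2, 5), (2, 6), (2, 7), (3, 0), (3, 1), (3, 2), (3, 3), (3, 4), (3, 5), (3, 6), (3, 7), (4, 0), (4, 1), (4, 2), (4, 3), (4, 4), (4, 5), (4, 6), (4, 7), (5, 0), (5, 1), (5, 2), (5, 3), (5, 4), (5, 5), (5, 6), (5, 7), (6, 0), (6, 1), (6, 2), (6, 3), (6, 4), (6, 5), (6, 6), (6, 7), (7, 0), (7, 1), (7, 2), (7, 3), (7, 4), (7, 5), (7, 6), (7, 7)]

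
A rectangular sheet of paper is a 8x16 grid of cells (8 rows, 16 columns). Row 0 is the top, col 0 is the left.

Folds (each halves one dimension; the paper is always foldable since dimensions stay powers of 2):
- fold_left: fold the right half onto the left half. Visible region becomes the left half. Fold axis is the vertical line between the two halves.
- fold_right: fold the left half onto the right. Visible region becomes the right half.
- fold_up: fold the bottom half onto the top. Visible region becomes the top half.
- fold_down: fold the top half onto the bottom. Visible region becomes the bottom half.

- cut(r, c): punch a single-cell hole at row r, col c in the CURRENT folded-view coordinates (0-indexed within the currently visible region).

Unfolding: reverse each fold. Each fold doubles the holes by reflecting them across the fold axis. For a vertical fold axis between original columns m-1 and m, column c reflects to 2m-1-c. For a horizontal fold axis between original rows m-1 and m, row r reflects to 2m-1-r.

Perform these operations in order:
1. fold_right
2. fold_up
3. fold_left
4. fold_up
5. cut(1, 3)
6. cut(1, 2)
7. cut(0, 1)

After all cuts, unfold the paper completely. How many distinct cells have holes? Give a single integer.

Op 1 fold_right: fold axis v@8; visible region now rows[0,8) x cols[8,16) = 8x8
Op 2 fold_up: fold axis h@4; visible region now rows[0,4) x cols[8,16) = 4x8
Op 3 fold_left: fold axis v@12; visible region now rows[0,4) x cols[8,12) = 4x4
Op 4 fold_up: fold axis h@2; visible region now rows[0,2) x cols[8,12) = 2x4
Op 5 cut(1, 3): punch at orig (1,11); cuts so far [(1, 11)]; region rows[0,2) x cols[8,12) = 2x4
Op 6 cut(1, 2): punch at orig (1,10); cuts so far [(1, 10), (1, 11)]; region rows[0,2) x cols[8,12) = 2x4
Op 7 cut(0, 1): punch at orig (0,9); cuts so far [(0, 9), (1, 10), (1, 11)]; region rows[0,2) x cols[8,12) = 2x4
Unfold 1 (reflect across h@2): 6 holes -> [(0, 9), (1, 10), (1, 11), (2, 10), (2, 11), (3, 9)]
Unfold 2 (reflect across v@12): 12 holes -> [(0, 9), (0, 14), (1, 10), (1, 11), (1, 12), (1, 13), (2, 10), (2, 11), (2, 12), (2, 13), (3, 9), (3, 14)]
Unfold 3 (reflect across h@4): 24 holes -> [(0, 9), (0, 14), (1, 10), (1, 11), (1, 12), (1, 13), (2, 10), (2, 11), (2, 12), (2, 13), (3, 9), (3, 14), (4, 9), (4, 14), (5, 10), (5, 11), (5, 12), (5, 13), (6, 10), (6, 11), (6, 12), (6, 13), (7, 9), (7, 14)]
Unfold 4 (reflect across v@8): 48 holes -> [(0, 1), (0, 6), (0, 9), (0, 14), (1, 2), (1, 3), (1, 4), (1, 5), (1, 10), (1, 11), (1, 12), (1, 13), (2, 2), (2, 3), (2, 4), (2, 5), (2, 10), (2, 11), (2, 12), (2, 13), (3, 1), (3, 6), (3, 9), (3, 14), (4, 1), (4, 6), (4, 9), (4, 14), (5, 2), (5, 3), (5, 4), (5, 5), (5, 10), (5, 11), (5, 12), (5, 13), (6, 2), (6, 3), (6, 4), (6, 5), (6, 10), (6, 11), (6, 12), (6, 13), (7, 1), (7, 6), (7, 9), (7, 14)]

Answer: 48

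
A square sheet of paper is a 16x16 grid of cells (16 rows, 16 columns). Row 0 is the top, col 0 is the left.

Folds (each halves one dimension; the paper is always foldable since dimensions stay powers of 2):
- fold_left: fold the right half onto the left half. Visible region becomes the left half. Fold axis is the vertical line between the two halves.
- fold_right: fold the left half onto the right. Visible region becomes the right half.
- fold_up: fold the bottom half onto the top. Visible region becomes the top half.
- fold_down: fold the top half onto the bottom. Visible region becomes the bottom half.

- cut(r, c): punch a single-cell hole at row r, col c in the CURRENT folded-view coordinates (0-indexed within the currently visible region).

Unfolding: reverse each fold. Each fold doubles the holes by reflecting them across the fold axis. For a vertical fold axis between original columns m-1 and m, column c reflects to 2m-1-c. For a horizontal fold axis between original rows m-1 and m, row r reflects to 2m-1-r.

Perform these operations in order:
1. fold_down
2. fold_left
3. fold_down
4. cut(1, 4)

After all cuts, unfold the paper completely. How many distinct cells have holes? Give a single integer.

Op 1 fold_down: fold axis h@8; visible region now rows[8,16) x cols[0,16) = 8x16
Op 2 fold_left: fold axis v@8; visible region now rows[8,16) x cols[0,8) = 8x8
Op 3 fold_down: fold axis h@12; visible region now rows[12,16) x cols[0,8) = 4x8
Op 4 cut(1, 4): punch at orig (13,4); cuts so far [(13, 4)]; region rows[12,16) x cols[0,8) = 4x8
Unfold 1 (reflect across h@12): 2 holes -> [(10, 4), (13, 4)]
Unfold 2 (reflect across v@8): 4 holes -> [(10, 4), (10, 11), (13, 4), (13, 11)]
Unfold 3 (reflect across h@8): 8 holes -> [(2, 4), (2, 11), (5, 4), (5, 11), (10, 4), (10, 11), (13, 4), (13, 11)]

Answer: 8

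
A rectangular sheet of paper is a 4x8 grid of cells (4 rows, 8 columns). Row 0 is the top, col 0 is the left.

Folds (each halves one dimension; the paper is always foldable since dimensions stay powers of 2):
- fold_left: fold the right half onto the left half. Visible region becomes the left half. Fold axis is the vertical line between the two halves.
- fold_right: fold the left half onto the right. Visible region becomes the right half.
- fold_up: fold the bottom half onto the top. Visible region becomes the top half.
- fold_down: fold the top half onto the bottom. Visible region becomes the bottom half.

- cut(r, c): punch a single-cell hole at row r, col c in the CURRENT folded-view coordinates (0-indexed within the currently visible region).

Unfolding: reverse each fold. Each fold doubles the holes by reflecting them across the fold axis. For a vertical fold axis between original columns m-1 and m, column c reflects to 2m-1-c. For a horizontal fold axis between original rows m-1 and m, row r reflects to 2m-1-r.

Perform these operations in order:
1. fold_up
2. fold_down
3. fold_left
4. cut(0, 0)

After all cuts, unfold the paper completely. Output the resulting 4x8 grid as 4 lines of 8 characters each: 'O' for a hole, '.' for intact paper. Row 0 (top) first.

Answer: O......O
O......O
O......O
O......O

Derivation:
Op 1 fold_up: fold axis h@2; visible region now rows[0,2) x cols[0,8) = 2x8
Op 2 fold_down: fold axis h@1; visible region now rows[1,2) x cols[0,8) = 1x8
Op 3 fold_left: fold axis v@4; visible region now rows[1,2) x cols[0,4) = 1x4
Op 4 cut(0, 0): punch at orig (1,0); cuts so far [(1, 0)]; region rows[1,2) x cols[0,4) = 1x4
Unfold 1 (reflect across v@4): 2 holes -> [(1, 0), (1, 7)]
Unfold 2 (reflect across h@1): 4 holes -> [(0, 0), (0, 7), (1, 0), (1, 7)]
Unfold 3 (reflect across h@2): 8 holes -> [(0, 0), (0, 7), (1, 0), (1, 7), (2, 0), (2, 7), (3, 0), (3, 7)]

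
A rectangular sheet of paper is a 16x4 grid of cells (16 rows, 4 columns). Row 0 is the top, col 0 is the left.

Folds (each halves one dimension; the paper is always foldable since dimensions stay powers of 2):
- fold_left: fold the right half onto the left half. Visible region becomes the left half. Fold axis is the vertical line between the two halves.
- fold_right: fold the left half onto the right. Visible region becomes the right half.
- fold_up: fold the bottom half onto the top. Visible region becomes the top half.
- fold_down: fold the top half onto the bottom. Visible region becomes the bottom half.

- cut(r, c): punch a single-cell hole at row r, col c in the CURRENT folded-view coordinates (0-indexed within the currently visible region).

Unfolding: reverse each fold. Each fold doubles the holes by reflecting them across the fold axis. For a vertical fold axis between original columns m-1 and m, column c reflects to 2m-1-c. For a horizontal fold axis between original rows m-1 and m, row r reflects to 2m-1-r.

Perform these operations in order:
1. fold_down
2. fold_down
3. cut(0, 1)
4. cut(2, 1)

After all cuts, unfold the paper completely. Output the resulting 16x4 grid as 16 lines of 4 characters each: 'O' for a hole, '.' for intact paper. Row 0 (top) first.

Op 1 fold_down: fold axis h@8; visible region now rows[8,16) x cols[0,4) = 8x4
Op 2 fold_down: fold axis h@12; visible region now rows[12,16) x cols[0,4) = 4x4
Op 3 cut(0, 1): punch at orig (12,1); cuts so far [(12, 1)]; region rows[12,16) x cols[0,4) = 4x4
Op 4 cut(2, 1): punch at orig (14,1); cuts so far [(12, 1), (14, 1)]; region rows[12,16) x cols[0,4) = 4x4
Unfold 1 (reflect across h@12): 4 holes -> [(9, 1), (11, 1), (12, 1), (14, 1)]
Unfold 2 (reflect across h@8): 8 holes -> [(1, 1), (3, 1), (4, 1), (6, 1), (9, 1), (11, 1), (12, 1), (14, 1)]

Answer: ....
.O..
....
.O..
.O..
....
.O..
....
....
.O..
....
.O..
.O..
....
.O..
....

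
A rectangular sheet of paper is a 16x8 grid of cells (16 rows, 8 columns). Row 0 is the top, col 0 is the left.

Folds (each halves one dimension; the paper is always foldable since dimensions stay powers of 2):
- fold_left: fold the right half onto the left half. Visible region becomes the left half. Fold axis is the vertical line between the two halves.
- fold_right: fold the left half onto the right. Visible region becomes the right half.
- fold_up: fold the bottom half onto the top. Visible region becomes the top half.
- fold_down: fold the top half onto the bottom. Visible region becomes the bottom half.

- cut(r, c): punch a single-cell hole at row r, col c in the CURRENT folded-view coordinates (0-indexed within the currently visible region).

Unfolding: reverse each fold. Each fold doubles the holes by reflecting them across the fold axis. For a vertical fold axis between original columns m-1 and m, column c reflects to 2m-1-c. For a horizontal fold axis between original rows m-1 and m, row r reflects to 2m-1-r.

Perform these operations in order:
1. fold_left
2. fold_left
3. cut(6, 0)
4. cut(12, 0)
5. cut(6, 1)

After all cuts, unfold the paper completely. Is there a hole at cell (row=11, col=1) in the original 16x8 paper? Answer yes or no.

Answer: no

Derivation:
Op 1 fold_left: fold axis v@4; visible region now rows[0,16) x cols[0,4) = 16x4
Op 2 fold_left: fold axis v@2; visible region now rows[0,16) x cols[0,2) = 16x2
Op 3 cut(6, 0): punch at orig (6,0); cuts so far [(6, 0)]; region rows[0,16) x cols[0,2) = 16x2
Op 4 cut(12, 0): punch at orig (12,0); cuts so far [(6, 0), (12, 0)]; region rows[0,16) x cols[0,2) = 16x2
Op 5 cut(6, 1): punch at orig (6,1); cuts so far [(6, 0), (6, 1), (12, 0)]; region rows[0,16) x cols[0,2) = 16x2
Unfold 1 (reflect across v@2): 6 holes -> [(6, 0), (6, 1), (6, 2), (6, 3), (12, 0), (12, 3)]
Unfold 2 (reflect across v@4): 12 holes -> [(6, 0), (6, 1), (6, 2), (6, 3), (6, 4), (6, 5), (6, 6), (6, 7), (12, 0), (12, 3), (12, 4), (12, 7)]
Holes: [(6, 0), (6, 1), (6, 2), (6, 3), (6, 4), (6, 5), (6, 6), (6, 7), (12, 0), (12, 3), (12, 4), (12, 7)]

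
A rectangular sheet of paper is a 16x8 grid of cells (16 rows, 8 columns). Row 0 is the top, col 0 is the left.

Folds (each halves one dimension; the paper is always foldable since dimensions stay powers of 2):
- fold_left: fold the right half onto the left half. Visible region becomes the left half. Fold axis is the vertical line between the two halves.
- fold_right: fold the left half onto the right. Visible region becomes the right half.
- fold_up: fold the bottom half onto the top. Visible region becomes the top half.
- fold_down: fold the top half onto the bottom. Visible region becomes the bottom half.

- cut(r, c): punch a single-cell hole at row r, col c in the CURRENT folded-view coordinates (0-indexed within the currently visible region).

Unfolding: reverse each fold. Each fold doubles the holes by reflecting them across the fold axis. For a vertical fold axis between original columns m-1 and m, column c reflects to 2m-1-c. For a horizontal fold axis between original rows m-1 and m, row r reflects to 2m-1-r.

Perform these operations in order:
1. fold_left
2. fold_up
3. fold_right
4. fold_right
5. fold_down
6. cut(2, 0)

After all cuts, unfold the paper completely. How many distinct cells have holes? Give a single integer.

Answer: 32

Derivation:
Op 1 fold_left: fold axis v@4; visible region now rows[0,16) x cols[0,4) = 16x4
Op 2 fold_up: fold axis h@8; visible region now rows[0,8) x cols[0,4) = 8x4
Op 3 fold_right: fold axis v@2; visible region now rows[0,8) x cols[2,4) = 8x2
Op 4 fold_right: fold axis v@3; visible region now rows[0,8) x cols[3,4) = 8x1
Op 5 fold_down: fold axis h@4; visible region now rows[4,8) x cols[3,4) = 4x1
Op 6 cut(2, 0): punch at orig (6,3); cuts so far [(6, 3)]; region rows[4,8) x cols[3,4) = 4x1
Unfold 1 (reflect across h@4): 2 holes -> [(1, 3), (6, 3)]
Unfold 2 (reflect across v@3): 4 holes -> [(1, 2), (1, 3), (6, 2), (6, 3)]
Unfold 3 (reflect across v@2): 8 holes -> [(1, 0), (1, 1), (1, 2), (1, 3), (6, 0), (6, 1), (6, 2), (6, 3)]
Unfold 4 (reflect across h@8): 16 holes -> [(1, 0), (1, 1), (1, 2), (1, 3), (6, 0), (6, 1), (6, 2), (6, 3), (9, 0), (9, 1), (9, 2), (9, 3), (14, 0), (14, 1), (14, 2), (14, 3)]
Unfold 5 (reflect across v@4): 32 holes -> [(1, 0), (1, 1), (1, 2), (1, 3), (1, 4), (1, 5), (1, 6), (1, 7), (6, 0), (6, 1), (6, 2), (6, 3), (6, 4), (6, 5), (6, 6), (6, 7), (9, 0), (9, 1), (9, 2), (9, 3), (9, 4), (9, 5), (9, 6), (9, 7), (14, 0), (14, 1), (14, 2), (14, 3), (14, 4), (14, 5), (14, 6), (14, 7)]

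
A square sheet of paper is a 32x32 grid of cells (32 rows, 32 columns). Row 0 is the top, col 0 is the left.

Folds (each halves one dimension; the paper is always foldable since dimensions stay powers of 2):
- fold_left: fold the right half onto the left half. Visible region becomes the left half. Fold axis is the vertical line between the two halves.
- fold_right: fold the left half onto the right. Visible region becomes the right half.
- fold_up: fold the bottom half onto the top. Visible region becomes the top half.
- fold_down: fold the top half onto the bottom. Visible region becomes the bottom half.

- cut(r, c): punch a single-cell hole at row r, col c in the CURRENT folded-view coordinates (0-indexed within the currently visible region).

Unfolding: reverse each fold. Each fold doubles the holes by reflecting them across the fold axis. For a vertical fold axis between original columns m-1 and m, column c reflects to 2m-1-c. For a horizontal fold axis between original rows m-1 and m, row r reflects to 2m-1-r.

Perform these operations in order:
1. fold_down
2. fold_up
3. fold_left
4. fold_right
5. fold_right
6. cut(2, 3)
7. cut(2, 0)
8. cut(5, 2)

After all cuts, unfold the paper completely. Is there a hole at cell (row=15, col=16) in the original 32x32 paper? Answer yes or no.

Answer: no

Derivation:
Op 1 fold_down: fold axis h@16; visible region now rows[16,32) x cols[0,32) = 16x32
Op 2 fold_up: fold axis h@24; visible region now rows[16,24) x cols[0,32) = 8x32
Op 3 fold_left: fold axis v@16; visible region now rows[16,24) x cols[0,16) = 8x16
Op 4 fold_right: fold axis v@8; visible region now rows[16,24) x cols[8,16) = 8x8
Op 5 fold_right: fold axis v@12; visible region now rows[16,24) x cols[12,16) = 8x4
Op 6 cut(2, 3): punch at orig (18,15); cuts so far [(18, 15)]; region rows[16,24) x cols[12,16) = 8x4
Op 7 cut(2, 0): punch at orig (18,12); cuts so far [(18, 12), (18, 15)]; region rows[16,24) x cols[12,16) = 8x4
Op 8 cut(5, 2): punch at orig (21,14); cuts so far [(18, 12), (18, 15), (21, 14)]; region rows[16,24) x cols[12,16) = 8x4
Unfold 1 (reflect across v@12): 6 holes -> [(18, 8), (18, 11), (18, 12), (18, 15), (21, 9), (21, 14)]
Unfold 2 (reflect across v@8): 12 holes -> [(18, 0), (18, 3), (18, 4), (18, 7), (18, 8), (18, 11), (18, 12), (18, 15), (21, 1), (21, 6), (21, 9), (21, 14)]
Unfold 3 (reflect across v@16): 24 holes -> [(18, 0), (18, 3), (18, 4), (18, 7), (18, 8), (18, 11), (18, 12), (18, 15), (18, 16), (18, 19), (18, 20), (18, 23), (18, 24), (18, 27), (18, 28), (18, 31), (21, 1), (21, 6), (21, 9), (21, 14), (21, 17), (21, 22), (21, 25), (21, 30)]
Unfold 4 (reflect across h@24): 48 holes -> [(18, 0), (18, 3), (18, 4), (18, 7), (18, 8), (18, 11), (18, 12), (18, 15), (18, 16), (18, 19), (18, 20), (18, 23), (18, 24), (18, 27), (18, 28), (18, 31), (21, 1), (21, 6), (21, 9), (21, 14), (21, 17), (21, 22), (21, 25), (21, 30), (26, 1), (26, 6), (26, 9), (26, 14), (26, 17), (26, 22), (26, 25), (26, 30), (29, 0), (29, 3), (29, 4), (29, 7), (29, 8), (29, 11), (29, 12), (29, 15), (29, 16), (29, 19), (29, 20), (29, 23), (29, 24), (29, 27), (29, 28), (29, 31)]
Unfold 5 (reflect across h@16): 96 holes -> [(2, 0), (2, 3), (2, 4), (2, 7), (2, 8), (2, 11), (2, 12), (2, 15), (2, 16), (2, 19), (2, 20), (2, 23), (2, 24), (2, 27), (2, 28), (2, 31), (5, 1), (5, 6), (5, 9), (5, 14), (5, 17), (5, 22), (5, 25), (5, 30), (10, 1), (10, 6), (10, 9), (10, 14), (10, 17), (10, 22), (10, 25), (10, 30), (13, 0), (13, 3), (13, 4), (13, 7), (13, 8), (13, 11), (13, 12), (13, 15), (13, 16), (13, 19), (13, 20), (13, 23), (13, 24), (13, 27), (13, 28), (13, 31), (18, 0), (18, 3), (18, 4), (18, 7), (18, 8), (18, 11), (18, 12), (18, 15), (18, 16), (18, 19), (18, 20), (18, 23), (18, 24), (18, 27), (18, 28), (18, 31), (21, 1), (21, 6), (21, 9), (21, 14), (21, 17), (21, 22), (21, 25), (21, 30), (26, 1), (26, 6), (26, 9), (26, 14), (26, 17), (26, 22), (26, 25), (26, 30), (29, 0), (29, 3), (29, 4), (29, 7), (29, 8), (29, 11), (29, 12), (29, 15), (29, 16), (29, 19), (29, 20), (29, 23), (29, 24), (29, 27), (29, 28), (29, 31)]
Holes: [(2, 0), (2, 3), (2, 4), (2, 7), (2, 8), (2, 11), (2, 12), (2, 15), (2, 16), (2, 19), (2, 20), (2, 23), (2, 24), (2, 27), (2, 28), (2, 31), (5, 1), (5, 6), (5, 9), (5, 14), (5, 17), (5, 22), (5, 25), (5, 30), (10, 1), (10, 6), (10, 9), (10, 14), (10, 17), (10, 22), (10, 25), (10, 30), (13, 0), (13, 3), (13, 4), (13, 7), (13, 8), (13, 11), (13, 12), (13, 15), (13, 16), (13, 19), (13, 20), (13, 23), (13, 24), (13, 27), (13, 28), (13, 31), (18, 0), (18, 3), (18, 4), (18, 7), (18, 8), (18, 11), (18, 12), (18, 15), (18, 16), (18, 19), (18, 20), (18, 23), (18, 24), (18, 27), (18, 28), (18, 31), (21, 1), (21, 6), (21, 9), (21, 14), (21, 17), (21, 22), (21, 25), (21, 30), (26, 1), (26, 6), (26, 9), (26, 14), (26, 17), (26, 22), (26, 25), (26, 30), (29, 0), (29, 3), (29, 4), (29, 7), (29, 8), (29, 11), (29, 12), (29, 15), (29, 16), (29, 19), (29, 20), (29, 23), (29, 24), (29, 27), (29, 28), (29, 31)]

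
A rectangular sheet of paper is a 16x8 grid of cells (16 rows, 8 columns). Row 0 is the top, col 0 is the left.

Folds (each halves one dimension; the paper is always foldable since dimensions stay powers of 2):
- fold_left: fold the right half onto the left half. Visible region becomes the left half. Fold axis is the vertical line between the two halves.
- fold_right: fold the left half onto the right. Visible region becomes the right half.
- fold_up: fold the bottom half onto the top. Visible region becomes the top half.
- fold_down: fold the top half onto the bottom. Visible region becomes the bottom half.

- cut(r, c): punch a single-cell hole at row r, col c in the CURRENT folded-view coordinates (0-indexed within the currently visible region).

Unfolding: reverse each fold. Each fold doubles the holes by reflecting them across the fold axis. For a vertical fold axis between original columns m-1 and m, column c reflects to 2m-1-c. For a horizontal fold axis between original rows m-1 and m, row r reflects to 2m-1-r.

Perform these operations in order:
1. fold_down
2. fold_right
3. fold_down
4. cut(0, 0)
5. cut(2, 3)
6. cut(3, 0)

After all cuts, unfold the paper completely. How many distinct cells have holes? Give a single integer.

Op 1 fold_down: fold axis h@8; visible region now rows[8,16) x cols[0,8) = 8x8
Op 2 fold_right: fold axis v@4; visible region now rows[8,16) x cols[4,8) = 8x4
Op 3 fold_down: fold axis h@12; visible region now rows[12,16) x cols[4,8) = 4x4
Op 4 cut(0, 0): punch at orig (12,4); cuts so far [(12, 4)]; region rows[12,16) x cols[4,8) = 4x4
Op 5 cut(2, 3): punch at orig (14,7); cuts so far [(12, 4), (14, 7)]; region rows[12,16) x cols[4,8) = 4x4
Op 6 cut(3, 0): punch at orig (15,4); cuts so far [(12, 4), (14, 7), (15, 4)]; region rows[12,16) x cols[4,8) = 4x4
Unfold 1 (reflect across h@12): 6 holes -> [(8, 4), (9, 7), (11, 4), (12, 4), (14, 7), (15, 4)]
Unfold 2 (reflect across v@4): 12 holes -> [(8, 3), (8, 4), (9, 0), (9, 7), (11, 3), (11, 4), (12, 3), (12, 4), (14, 0), (14, 7), (15, 3), (15, 4)]
Unfold 3 (reflect across h@8): 24 holes -> [(0, 3), (0, 4), (1, 0), (1, 7), (3, 3), (3, 4), (4, 3), (4, 4), (6, 0), (6, 7), (7, 3), (7, 4), (8, 3), (8, 4), (9, 0), (9, 7), (11, 3), (11, 4), (12, 3), (12, 4), (14, 0), (14, 7), (15, 3), (15, 4)]

Answer: 24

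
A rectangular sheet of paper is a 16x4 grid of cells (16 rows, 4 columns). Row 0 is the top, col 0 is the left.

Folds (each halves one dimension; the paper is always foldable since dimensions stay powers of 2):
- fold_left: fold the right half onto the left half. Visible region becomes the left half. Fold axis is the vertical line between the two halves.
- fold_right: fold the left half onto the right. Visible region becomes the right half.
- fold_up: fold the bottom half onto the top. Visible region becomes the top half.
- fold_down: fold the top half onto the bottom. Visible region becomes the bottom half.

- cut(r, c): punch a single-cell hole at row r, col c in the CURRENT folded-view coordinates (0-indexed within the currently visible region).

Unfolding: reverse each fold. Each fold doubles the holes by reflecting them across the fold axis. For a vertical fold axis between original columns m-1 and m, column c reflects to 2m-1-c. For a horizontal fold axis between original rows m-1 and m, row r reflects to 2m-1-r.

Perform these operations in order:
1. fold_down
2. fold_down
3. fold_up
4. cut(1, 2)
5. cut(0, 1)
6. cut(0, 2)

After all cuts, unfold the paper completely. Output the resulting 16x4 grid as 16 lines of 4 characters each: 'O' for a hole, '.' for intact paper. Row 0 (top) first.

Answer: .OO.
..O.
..O.
.OO.
.OO.
..O.
..O.
.OO.
.OO.
..O.
..O.
.OO.
.OO.
..O.
..O.
.OO.

Derivation:
Op 1 fold_down: fold axis h@8; visible region now rows[8,16) x cols[0,4) = 8x4
Op 2 fold_down: fold axis h@12; visible region now rows[12,16) x cols[0,4) = 4x4
Op 3 fold_up: fold axis h@14; visible region now rows[12,14) x cols[0,4) = 2x4
Op 4 cut(1, 2): punch at orig (13,2); cuts so far [(13, 2)]; region rows[12,14) x cols[0,4) = 2x4
Op 5 cut(0, 1): punch at orig (12,1); cuts so far [(12, 1), (13, 2)]; region rows[12,14) x cols[0,4) = 2x4
Op 6 cut(0, 2): punch at orig (12,2); cuts so far [(12, 1), (12, 2), (13, 2)]; region rows[12,14) x cols[0,4) = 2x4
Unfold 1 (reflect across h@14): 6 holes -> [(12, 1), (12, 2), (13, 2), (14, 2), (15, 1), (15, 2)]
Unfold 2 (reflect across h@12): 12 holes -> [(8, 1), (8, 2), (9, 2), (10, 2), (11, 1), (11, 2), (12, 1), (12, 2), (13, 2), (14, 2), (15, 1), (15, 2)]
Unfold 3 (reflect across h@8): 24 holes -> [(0, 1), (0, 2), (1, 2), (2, 2), (3, 1), (3, 2), (4, 1), (4, 2), (5, 2), (6, 2), (7, 1), (7, 2), (8, 1), (8, 2), (9, 2), (10, 2), (11, 1), (11, 2), (12, 1), (12, 2), (13, 2), (14, 2), (15, 1), (15, 2)]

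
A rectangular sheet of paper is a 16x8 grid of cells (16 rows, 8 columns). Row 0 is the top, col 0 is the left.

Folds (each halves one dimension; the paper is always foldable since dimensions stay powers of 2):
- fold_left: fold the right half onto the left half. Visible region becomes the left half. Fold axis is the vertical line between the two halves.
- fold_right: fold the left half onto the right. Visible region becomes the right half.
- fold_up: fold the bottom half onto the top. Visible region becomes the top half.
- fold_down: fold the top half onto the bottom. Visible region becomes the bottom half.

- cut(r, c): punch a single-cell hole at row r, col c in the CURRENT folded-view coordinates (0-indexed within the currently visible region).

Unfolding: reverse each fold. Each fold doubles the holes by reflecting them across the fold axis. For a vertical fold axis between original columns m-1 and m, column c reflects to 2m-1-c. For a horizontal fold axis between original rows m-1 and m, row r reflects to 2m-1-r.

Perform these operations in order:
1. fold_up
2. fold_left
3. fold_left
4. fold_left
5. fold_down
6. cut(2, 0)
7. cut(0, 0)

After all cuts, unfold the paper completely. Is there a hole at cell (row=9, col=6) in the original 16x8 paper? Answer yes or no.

Answer: yes

Derivation:
Op 1 fold_up: fold axis h@8; visible region now rows[0,8) x cols[0,8) = 8x8
Op 2 fold_left: fold axis v@4; visible region now rows[0,8) x cols[0,4) = 8x4
Op 3 fold_left: fold axis v@2; visible region now rows[0,8) x cols[0,2) = 8x2
Op 4 fold_left: fold axis v@1; visible region now rows[0,8) x cols[0,1) = 8x1
Op 5 fold_down: fold axis h@4; visible region now rows[4,8) x cols[0,1) = 4x1
Op 6 cut(2, 0): punch at orig (6,0); cuts so far [(6, 0)]; region rows[4,8) x cols[0,1) = 4x1
Op 7 cut(0, 0): punch at orig (4,0); cuts so far [(4, 0), (6, 0)]; region rows[4,8) x cols[0,1) = 4x1
Unfold 1 (reflect across h@4): 4 holes -> [(1, 0), (3, 0), (4, 0), (6, 0)]
Unfold 2 (reflect across v@1): 8 holes -> [(1, 0), (1, 1), (3, 0), (3, 1), (4, 0), (4, 1), (6, 0), (6, 1)]
Unfold 3 (reflect across v@2): 16 holes -> [(1, 0), (1, 1), (1, 2), (1, 3), (3, 0), (3, 1), (3, 2), (3, 3), (4, 0), (4, 1), (4, 2), (4, 3), (6, 0), (6, 1), (6, 2), (6, 3)]
Unfold 4 (reflect across v@4): 32 holes -> [(1, 0), (1, 1), (1, 2), (1, 3), (1, 4), (1, 5), (1, 6), (1, 7), (3, 0), (3, 1), (3, 2), (3, 3), (3, 4), (3, 5), (3, 6), (3, 7), (4, 0), (4, 1), (4, 2), (4, 3), (4, 4), (4, 5), (4, 6), (4, 7), (6, 0), (6, 1), (6, 2), (6, 3), (6, 4), (6, 5), (6, 6), (6, 7)]
Unfold 5 (reflect across h@8): 64 holes -> [(1, 0), (1, 1), (1, 2), (1, 3), (1, 4), (1, 5), (1, 6), (1, 7), (3, 0), (3, 1), (3, 2), (3, 3), (3, 4), (3, 5), (3, 6), (3, 7), (4, 0), (4, 1), (4, 2), (4, 3), (4, 4), (4, 5), (4, 6), (4, 7), (6, 0), (6, 1), (6, 2), (6, 3), (6, 4), (6, 5), (6, 6), (6, 7), (9, 0), (9, 1), (9, 2), (9, 3), (9, 4), (9, 5), (9, 6), (9, 7), (11, 0), (11, 1), (11, 2), (11, 3), (11, 4), (11, 5), (11, 6), (11, 7), (12, 0), (12, 1), (12, 2), (12, 3), (12, 4), (12, 5), (12, 6), (12, 7), (14, 0), (14, 1), (14, 2), (14, 3), (14, 4), (14, 5), (14, 6), (14, 7)]
Holes: [(1, 0), (1, 1), (1, 2), (1, 3), (1, 4), (1, 5), (1, 6), (1, 7), (3, 0), (3, 1), (3, 2), (3, 3), (3, 4), (3, 5), (3, 6), (3, 7), (4, 0), (4, 1), (4, 2), (4, 3), (4, 4), (4, 5), (4, 6), (4, 7), (6, 0), (6, 1), (6, 2), (6, 3), (6, 4), (6, 5), (6, 6), (6, 7), (9, 0), (9, 1), (9, 2), (9, 3), (9, 4), (9, 5), (9, 6), (9, 7), (11, 0), (11, 1), (11, 2), (11, 3), (11, 4), (11, 5), (11, 6), (11, 7), (12, 0), (12, 1), (12, 2), (12, 3), (12, 4), (12, 5), (12, 6), (12, 7), (14, 0), (14, 1), (14, 2), (14, 3), (14, 4), (14, 5), (14, 6), (14, 7)]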